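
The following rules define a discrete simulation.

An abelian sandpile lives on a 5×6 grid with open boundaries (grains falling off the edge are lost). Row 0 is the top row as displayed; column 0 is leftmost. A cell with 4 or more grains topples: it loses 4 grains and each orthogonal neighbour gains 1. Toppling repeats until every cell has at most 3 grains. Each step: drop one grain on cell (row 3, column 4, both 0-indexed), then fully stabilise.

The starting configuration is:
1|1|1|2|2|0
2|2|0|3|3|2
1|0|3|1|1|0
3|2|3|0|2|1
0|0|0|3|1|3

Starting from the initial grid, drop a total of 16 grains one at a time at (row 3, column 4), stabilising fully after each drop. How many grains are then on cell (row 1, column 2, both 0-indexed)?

2

k=0  1|1|1|2|2|0
2|2|0|3|3|2
1|0|3|1|1|0
3|2|3|0|2|1
0|0|0|3|1|3
k=1  1|1|1|2|2|0
2|2|0|3|3|2
1|0|3|1|1|0
3|2|3|0|3|1
0|0|0|3|1|3
k=2  1|1|1|2|2|0
2|2|0|3|3|2
1|0|3|1|2|0
3|2|3|1|0|2
0|0|0|3|2|3
k=3  1|1|1|2|2|0
2|2|0|3|3|2
1|0|3|1|2|0
3|2|3|1|1|2
0|0|0|3|2|3
k=4  1|1|1|2|2|0
2|2|0|3|3|2
1|0|3|1|2|0
3|2|3|1|2|2
0|0|0|3|2|3
k=5  1|1|1|2|2|0
2|2|0|3|3|2
1|0|3|1|2|0
3|2|3|1|3|2
0|0|0|3|2|3
k=6  1|1|1|2|2|0
2|2|0|3|3|2
1|0|3|1|3|0
3|2|3|2|0|3
0|0|0|3|3|3
k=7  1|1|1|2|2|0
2|2|0|3|3|2
1|0|3|1|3|0
3|2|3|2|1|3
0|0|0|3|3|3
k=8  1|1|1|2|2|0
2|2|0|3|3|2
1|0|3|1|3|0
3|2|3|2|2|3
0|0|0|3|3|3
k=9  1|1|1|2|2|0
2|2|0|3|3|2
1|0|3|1|3|0
3|2|3|2|3|3
0|0|0|3|3|3
k=10  1|1|1|3|3|0
2|2|2|1|1|3
1|1|1|1|3|2
3|3|1|3|0|2
0|0|2|1|3|1
k=11  1|1|1|3|3|0
2|2|2|1|1|3
1|1|1|1|3|2
3|3|1|3|1|2
0|0|2|1|3|1
k=12  1|1|1|3|3|0
2|2|2|1|1|3
1|1|1|1|3|2
3|3|1|3|2|2
0|0|2|1|3|1
k=13  1|1|1|3|3|0
2|2|2|1|1|3
1|1|1|1|3|2
3|3|1|3|3|2
0|0|2|1|3|1
k=14  1|1|1|3|3|0
2|2|2|1|2|3
1|1|1|3|0|3
3|3|2|0|3|3
0|0|2|3|0|2
k=15  1|1|1|3|3|1
2|2|2|1|3|0
1|1|1|3|2|1
3|3|2|1|1|1
0|0|2|3|1|3
k=16  1|1|1|3|3|1
2|2|2|1|3|0
1|1|1|3|2|1
3|3|2|1|2|1
0|0|2|3|1|3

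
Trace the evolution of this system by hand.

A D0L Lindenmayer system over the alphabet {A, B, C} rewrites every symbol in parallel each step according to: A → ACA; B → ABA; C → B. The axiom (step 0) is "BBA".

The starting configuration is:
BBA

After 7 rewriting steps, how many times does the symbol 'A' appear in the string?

1518

gen 0: BBA
gen 1: ABAABAACA
gen 2: ACAABAACAACAABAACAACABACA
gen 3: ACABACAACAABAACAACABACAACABACAACAABAACAACABACAACABACAABAACABACA
gen 4: ACABACAABAACABACAACABACAACAABAACAACABACAACABACAABAACABACAA…ABACAABAACABACAACABACAABAACABACAACAABAACAACABACAABAACABACA  (len 157)
gen 5: ACABACAABAACABACAACAABAACAACABACAABAACABACAACABACAABAACABA…CAABAACAACABACAACABACAABAACABACAACAABAACAACABACAABAACABACA  (len 395)
gen 6: ACABACAABAACABACAACAABAACAACABACAABAACABACAACABACAACAABAAC…CAABAACAACABACAACABACAABAACABACAACAABAACAACABACAABAACABACA  (len 997)
gen 7: ACABACAABAACABACAACAABAACAACABACAABAACABACAACABACAACAABAAC…CAABAACAACABACAACABACAABAACABACAACAABAACAACABACAABAACABACA  (len 2515)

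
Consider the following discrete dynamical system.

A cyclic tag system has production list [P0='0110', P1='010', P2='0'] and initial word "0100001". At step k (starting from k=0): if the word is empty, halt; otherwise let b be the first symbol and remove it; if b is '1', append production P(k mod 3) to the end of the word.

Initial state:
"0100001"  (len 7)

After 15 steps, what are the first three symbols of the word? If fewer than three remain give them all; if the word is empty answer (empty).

[0] "0100001"  (len 7)
[1] "100001"  (len 6)
[2] "00001010"  (len 8)
[3] "0001010"  (len 7)
[4] "001010"  (len 6)
[5] "01010"  (len 5)
[6] "1010"  (len 4)
[7] "0100110"  (len 7)
[8] "100110"  (len 6)
[9] "001100"  (len 6)
[10] "01100"  (len 5)
[11] "1100"  (len 4)
[12] "1000"  (len 4)
[13] "0000110"  (len 7)
[14] "000110"  (len 6)
[15] "00110"  (len 5)

001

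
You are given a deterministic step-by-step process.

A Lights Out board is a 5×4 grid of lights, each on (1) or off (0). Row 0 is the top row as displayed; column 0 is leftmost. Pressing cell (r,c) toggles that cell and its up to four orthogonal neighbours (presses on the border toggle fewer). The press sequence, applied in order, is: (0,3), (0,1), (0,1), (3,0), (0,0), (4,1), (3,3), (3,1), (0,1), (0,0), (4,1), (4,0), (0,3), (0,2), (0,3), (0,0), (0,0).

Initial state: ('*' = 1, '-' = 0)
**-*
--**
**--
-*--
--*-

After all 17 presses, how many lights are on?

10

0) **-*
--**
**--
-*--
--*-
1) ***-
--*-
**--
-*--
--*-
2) ----
-**-
**--
-*--
--*-
3) ***-
--*-
**--
-*--
--*-
4) ***-
--*-
-*--
*---
*-*-
5) --*-
*-*-
-*--
*---
*-*-
6) --*-
*-*-
-*--
**--
-*--
7) --*-
*-*-
-*-*
****
-*-*
8) --*-
*-*-
---*
---*
---*
9) **--
***-
---*
---*
---*
10) ----
-**-
---*
---*
---*
11) ----
-**-
---*
-*-*
****
12) ----
-**-
---*
**-*
--**
13) --**
-***
---*
**-*
--**
14) -*--
-*-*
---*
**-*
--**
15) -***
-*--
---*
**-*
--**
16) *-**
**--
---*
**-*
--**
17) -***
-*--
---*
**-*
--**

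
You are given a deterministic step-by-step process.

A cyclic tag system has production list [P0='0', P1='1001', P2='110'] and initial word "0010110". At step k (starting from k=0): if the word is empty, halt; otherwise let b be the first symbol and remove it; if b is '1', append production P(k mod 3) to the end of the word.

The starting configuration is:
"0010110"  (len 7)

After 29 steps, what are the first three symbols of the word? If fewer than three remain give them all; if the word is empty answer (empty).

step 0: "0010110"  (len 7)
step 1: "010110"  (len 6)
step 2: "10110"  (len 5)
step 3: "0110110"  (len 7)
step 4: "110110"  (len 6)
step 5: "101101001"  (len 9)
step 6: "01101001110"  (len 11)
step 7: "1101001110"  (len 10)
step 8: "1010011101001"  (len 13)
step 9: "010011101001110"  (len 15)
step 10: "10011101001110"  (len 14)
step 11: "00111010011101001"  (len 17)
step 12: "0111010011101001"  (len 16)
step 13: "111010011101001"  (len 15)
step 14: "110100111010011001"  (len 18)
step 15: "10100111010011001110"  (len 20)
step 16: "01001110100110011100"  (len 20)
step 17: "1001110100110011100"  (len 19)
step 18: "001110100110011100110"  (len 21)
step 19: "01110100110011100110"  (len 20)
step 20: "1110100110011100110"  (len 19)
step 21: "110100110011100110110"  (len 21)
step 22: "101001100111001101100"  (len 21)
step 23: "010011001110011011001001"  (len 24)
step 24: "10011001110011011001001"  (len 23)
step 25: "00110011100110110010010"  (len 23)
step 26: "0110011100110110010010"  (len 22)
step 27: "110011100110110010010"  (len 21)
step 28: "100111001101100100100"  (len 21)
step 29: "001110011011001001001001"  (len 24)

001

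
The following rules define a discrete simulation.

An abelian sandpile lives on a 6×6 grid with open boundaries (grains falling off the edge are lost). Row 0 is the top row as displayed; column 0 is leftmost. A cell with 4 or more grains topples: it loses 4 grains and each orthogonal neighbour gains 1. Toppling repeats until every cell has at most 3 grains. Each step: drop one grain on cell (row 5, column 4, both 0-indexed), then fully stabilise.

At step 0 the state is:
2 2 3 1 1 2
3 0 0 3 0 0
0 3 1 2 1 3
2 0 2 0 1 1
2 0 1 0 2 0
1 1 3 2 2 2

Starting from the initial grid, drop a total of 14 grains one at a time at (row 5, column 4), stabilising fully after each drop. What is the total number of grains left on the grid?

k=0  2 2 3 1 1 2
3 0 0 3 0 0
0 3 1 2 1 3
2 0 2 0 1 1
2 0 1 0 2 0
1 1 3 2 2 2
k=1  2 2 3 1 1 2
3 0 0 3 0 0
0 3 1 2 1 3
2 0 2 0 1 1
2 0 1 0 2 0
1 1 3 2 3 2
k=2  2 2 3 1 1 2
3 0 0 3 0 0
0 3 1 2 1 3
2 0 2 0 1 1
2 0 1 0 3 0
1 1 3 3 0 3
k=3  2 2 3 1 1 2
3 0 0 3 0 0
0 3 1 2 1 3
2 0 2 0 1 1
2 0 1 0 3 0
1 1 3 3 1 3
k=4  2 2 3 1 1 2
3 0 0 3 0 0
0 3 1 2 1 3
2 0 2 0 1 1
2 0 1 0 3 0
1 1 3 3 2 3
k=5  2 2 3 1 1 2
3 0 0 3 0 0
0 3 1 2 1 3
2 0 2 0 1 1
2 0 1 0 3 0
1 1 3 3 3 3
k=6  2 2 3 1 1 2
3 0 0 3 0 0
0 3 1 2 1 3
2 0 2 0 2 1
2 0 2 2 0 2
1 2 0 1 3 0
k=7  2 2 3 1 1 2
3 0 0 3 0 0
0 3 1 2 1 3
2 0 2 0 2 1
2 0 2 2 1 2
1 2 0 2 0 1
k=8  2 2 3 1 1 2
3 0 0 3 0 0
0 3 1 2 1 3
2 0 2 0 2 1
2 0 2 2 1 2
1 2 0 2 1 1
k=9  2 2 3 1 1 2
3 0 0 3 0 0
0 3 1 2 1 3
2 0 2 0 2 1
2 0 2 2 1 2
1 2 0 2 2 1
k=10  2 2 3 1 1 2
3 0 0 3 0 0
0 3 1 2 1 3
2 0 2 0 2 1
2 0 2 2 1 2
1 2 0 2 3 1
k=11  2 2 3 1 1 2
3 0 0 3 0 0
0 3 1 2 1 3
2 0 2 0 2 1
2 0 2 2 2 2
1 2 0 3 0 2
k=12  2 2 3 1 1 2
3 0 0 3 0 0
0 3 1 2 1 3
2 0 2 0 2 1
2 0 2 2 2 2
1 2 0 3 1 2
k=13  2 2 3 1 1 2
3 0 0 3 0 0
0 3 1 2 1 3
2 0 2 0 2 1
2 0 2 2 2 2
1 2 0 3 2 2
k=14  2 2 3 1 1 2
3 0 0 3 0 0
0 3 1 2 1 3
2 0 2 0 2 1
2 0 2 2 2 2
1 2 0 3 3 2

55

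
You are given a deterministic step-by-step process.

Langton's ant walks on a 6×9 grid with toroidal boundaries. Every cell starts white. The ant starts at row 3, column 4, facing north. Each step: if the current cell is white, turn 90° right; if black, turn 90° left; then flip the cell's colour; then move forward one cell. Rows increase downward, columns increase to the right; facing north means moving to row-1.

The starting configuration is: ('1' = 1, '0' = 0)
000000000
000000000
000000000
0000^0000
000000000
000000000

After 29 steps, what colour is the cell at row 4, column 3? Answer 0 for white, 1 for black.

0) 000000000
000000000
000000000
0000^0000
000000000
000000000
1) 000000000
000000000
000000000
00001>000
000000000
000000000
2) 000000000
000000000
000000000
000011000
00000v000
000000000
3) 000000000
000000000
000000000
000011000
0000<1000
000000000
4) 000000000
000000000
000000000
0000^1000
000011000
000000000
5) 000000000
000000000
000000000
000<01000
000011000
000000000
6) 000000000
000000000
000^00000
000101000
000011000
000000000
7) 000000000
000000000
0001>0000
000101000
000011000
000000000
8) 000000000
000000000
000110000
0001v1000
000011000
000000000
9) 000000000
000000000
000110000
000<11000
000011000
000000000
10) 000000000
000000000
000110000
000011000
000v11000
000000000
11) 000000000
000000000
000110000
000011000
00<111000
000000000
12) 000000000
000000000
000110000
00^011000
001111000
000000000
13) 000000000
000000000
000110000
001>11000
001111000
000000000
14) 000000000
000000000
000110000
001111000
001v11000
000000000
15) 000000000
000000000
000110000
001111000
0010>1000
000000000
16) 000000000
000000000
000110000
0011^1000
001001000
000000000
17) 000000000
000000000
000110000
001<01000
001001000
000000000
18) 000000000
000000000
000110000
001001000
001v01000
000000000
19) 000000000
000000000
000110000
001001000
00<101000
000000000
20) 000000000
000000000
000110000
001001000
000101000
00v000000
21) 000000000
000000000
000110000
001001000
000101000
0<1000000
22) 000000000
000000000
000110000
001001000
0^0101000
011000000
23) 000000000
000000000
000110000
001001000
01>101000
011000000
24) 000000000
000000000
000110000
001001000
011101000
01v000000
25) 000000000
000000000
000110000
001001000
011101000
010>00000
26) 000v00000
000000000
000110000
001001000
011101000
010100000
27) 00<100000
000000000
000110000
001001000
011101000
010100000
28) 001100000
000000000
000110000
001001000
011101000
01^100000
29) 001100000
000000000
000110000
001001000
011101000
011>00000

1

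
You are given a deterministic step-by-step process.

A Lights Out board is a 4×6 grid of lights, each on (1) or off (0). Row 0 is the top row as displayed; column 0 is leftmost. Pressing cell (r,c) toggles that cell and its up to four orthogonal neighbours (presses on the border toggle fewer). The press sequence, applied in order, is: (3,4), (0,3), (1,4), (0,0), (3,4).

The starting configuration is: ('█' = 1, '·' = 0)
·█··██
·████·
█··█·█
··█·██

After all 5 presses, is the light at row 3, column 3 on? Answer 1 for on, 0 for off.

0

[0] ·█··██
·████·
█··█·█
··█·██
[1] ·█··██
·████·
█··███
··██··
[2] ·███·█
·██·█·
█··███
··██··
[3] ·█████
·███·█
█··█·█
··██··
[4] █·████
████·█
█··█·█
··██··
[5] █·████
████·█
█··███
··█·██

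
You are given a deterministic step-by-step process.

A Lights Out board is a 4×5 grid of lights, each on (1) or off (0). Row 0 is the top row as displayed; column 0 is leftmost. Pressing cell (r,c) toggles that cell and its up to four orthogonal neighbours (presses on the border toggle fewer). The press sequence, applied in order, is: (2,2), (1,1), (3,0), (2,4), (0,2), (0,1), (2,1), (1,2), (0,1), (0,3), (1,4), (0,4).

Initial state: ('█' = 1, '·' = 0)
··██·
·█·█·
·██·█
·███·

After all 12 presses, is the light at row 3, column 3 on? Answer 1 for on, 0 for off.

k=0  ··██·
·█·█·
·██·█
·███·
k=1  ··██·
·███·
···██
·█·█·
k=2  ·███·
█··█·
·█·██
·█·█·
k=3  ·███·
█··█·
██·██
█··█·
k=4  ·███·
█··██
██···
█··██
k=5  ·····
█·███
██···
█··██
k=6  ███··
█████
██···
█··██
k=7  ███··
█·███
··█··
██·██
k=8  ██···
██··█
·····
██·██
k=9  ··█··
█···█
·····
██·██
k=10  ···██
█··██
·····
██·██
k=11  ···█·
█····
····█
██·██
k=12  ····█
█···█
····█
██·██

1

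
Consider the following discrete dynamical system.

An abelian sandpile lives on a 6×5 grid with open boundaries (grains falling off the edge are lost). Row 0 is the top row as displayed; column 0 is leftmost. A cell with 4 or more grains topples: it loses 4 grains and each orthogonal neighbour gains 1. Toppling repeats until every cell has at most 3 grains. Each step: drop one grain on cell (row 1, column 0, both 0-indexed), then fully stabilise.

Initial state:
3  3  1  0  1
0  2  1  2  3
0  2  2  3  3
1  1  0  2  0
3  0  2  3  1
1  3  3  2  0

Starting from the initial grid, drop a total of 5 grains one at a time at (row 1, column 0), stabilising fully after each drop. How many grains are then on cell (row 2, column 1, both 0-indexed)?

3

t=0: 3  3  1  0  1
0  2  1  2  3
0  2  2  3  3
1  1  0  2  0
3  0  2  3  1
1  3  3  2  0
t=1: 3  3  1  0  1
1  2  1  2  3
0  2  2  3  3
1  1  0  2  0
3  0  2  3  1
1  3  3  2  0
t=2: 3  3  1  0  1
2  2  1  2  3
0  2  2  3  3
1  1  0  2  0
3  0  2  3  1
1  3  3  2  0
t=3: 3  3  1  0  1
3  2  1  2  3
0  2  2  3  3
1  1  0  2  0
3  0  2  3  1
1  3  3  2  0
t=4: 1  1  2  0  1
2  0  2  2  3
1  3  2  3  3
1  1  0  2  0
3  0  2  3  1
1  3  3  2  0
t=5: 1  1  2  0  1
3  0  2  2  3
1  3  2  3  3
1  1  0  2  0
3  0  2  3  1
1  3  3  2  0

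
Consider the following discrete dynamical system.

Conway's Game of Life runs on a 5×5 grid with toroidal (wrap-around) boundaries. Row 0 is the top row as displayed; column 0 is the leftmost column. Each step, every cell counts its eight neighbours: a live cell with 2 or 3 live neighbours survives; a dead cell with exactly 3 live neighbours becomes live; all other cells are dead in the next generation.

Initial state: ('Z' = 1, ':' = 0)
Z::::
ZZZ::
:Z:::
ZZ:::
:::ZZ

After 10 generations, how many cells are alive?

6

gen 0: Z::::
ZZZ::
:Z:::
ZZ:::
:::ZZ
gen 1: Z:ZZ:
Z:Z::
:::::
ZZZ:Z
:Z::Z
gen 2: Z:ZZ:
::ZZZ
::ZZZ
:ZZZZ
:::::
gen 3: :ZZ::
Z::::
:::::
ZZ::Z
Z::::
gen 4: ZZ:::
:Z:::
:Z::Z
ZZ::Z
::Z:Z
gen 5: ZZZ::
:ZZ::
:ZZ:Z
:ZZ:Z
::ZZZ
gen 6: Z:::Z
:::::
:::::
::::Z
::::Z
gen 7: Z:::Z
:::::
:::::
:::::
:::ZZ
gen 8: Z::ZZ
:::::
:::::
:::::
Z::ZZ
gen 9: Z::Z:
::::Z
:::::
::::Z
Z::Z:
gen 10: Z::Z:
::::Z
:::::
::::Z
Z::Z:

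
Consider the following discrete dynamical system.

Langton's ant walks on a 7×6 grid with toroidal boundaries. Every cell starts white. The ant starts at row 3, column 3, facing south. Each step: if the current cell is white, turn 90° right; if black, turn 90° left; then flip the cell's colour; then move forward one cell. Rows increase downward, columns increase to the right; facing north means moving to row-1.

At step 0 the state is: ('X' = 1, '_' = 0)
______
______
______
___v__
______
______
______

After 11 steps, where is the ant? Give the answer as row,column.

gen 0: ______
______
______
___v__
______
______
______
gen 1: ______
______
______
__<X__
______
______
______
gen 2: ______
______
__^___
__XX__
______
______
______
gen 3: ______
______
__X>__
__XX__
______
______
______
gen 4: ______
______
__XX__
__Xv__
______
______
______
gen 5: ______
______
__XX__
__X_>_
______
______
______
gen 6: ______
______
__XX__
__X_X_
____v_
______
______
gen 7: ______
______
__XX__
__X_X_
___<X_
______
______
gen 8: ______
______
__XX__
__X^X_
___XX_
______
______
gen 9: ______
______
__XX__
__XX>_
___XX_
______
______
gen 10: ______
______
__XX^_
__XX__
___XX_
______
______
gen 11: ______
______
__XXX>
__XX__
___XX_
______
______

2,5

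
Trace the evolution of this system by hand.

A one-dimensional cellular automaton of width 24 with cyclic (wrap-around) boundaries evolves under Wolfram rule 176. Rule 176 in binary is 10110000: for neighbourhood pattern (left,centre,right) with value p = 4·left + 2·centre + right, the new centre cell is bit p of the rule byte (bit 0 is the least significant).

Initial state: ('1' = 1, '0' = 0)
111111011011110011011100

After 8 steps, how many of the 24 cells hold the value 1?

[0] 111111011011110011011100
[1] 011110100101101000101010
[2] 001101010010010100010101
[3] 100010101001001010001010
[4] 010001010100100101000101
[5] 101000101010010010100010
[6] 010100010101001001010001
[7] 101010001010100100101000
[8] 010101000101010010010100

9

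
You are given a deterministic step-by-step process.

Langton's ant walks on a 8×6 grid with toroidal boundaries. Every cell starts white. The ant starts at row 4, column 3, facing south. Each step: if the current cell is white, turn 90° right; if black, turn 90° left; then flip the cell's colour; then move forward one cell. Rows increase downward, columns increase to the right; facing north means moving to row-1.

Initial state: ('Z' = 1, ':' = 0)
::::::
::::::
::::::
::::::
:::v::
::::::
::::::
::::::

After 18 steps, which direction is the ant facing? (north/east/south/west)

gen 0: ::::::
::::::
::::::
::::::
:::v::
::::::
::::::
::::::
gen 1: ::::::
::::::
::::::
::::::
::<Z::
::::::
::::::
::::::
gen 2: ::::::
::::::
::::::
::^:::
::ZZ::
::::::
::::::
::::::
gen 3: ::::::
::::::
::::::
::Z>::
::ZZ::
::::::
::::::
::::::
gen 4: ::::::
::::::
::::::
::ZZ::
::Zv::
::::::
::::::
::::::
gen 5: ::::::
::::::
::::::
::ZZ::
::Z:>:
::::::
::::::
::::::
gen 6: ::::::
::::::
::::::
::ZZ::
::Z:Z:
::::v:
::::::
::::::
gen 7: ::::::
::::::
::::::
::ZZ::
::Z:Z:
:::<Z:
::::::
::::::
gen 8: ::::::
::::::
::::::
::ZZ::
::Z^Z:
:::ZZ:
::::::
::::::
gen 9: ::::::
::::::
::::::
::ZZ::
::ZZ>:
:::ZZ:
::::::
::::::
gen 10: ::::::
::::::
::::::
::ZZ^:
::ZZ::
:::ZZ:
::::::
::::::
gen 11: ::::::
::::::
::::::
::ZZZ>
::ZZ::
:::ZZ:
::::::
::::::
gen 12: ::::::
::::::
::::::
::ZZZZ
::ZZ:v
:::ZZ:
::::::
::::::
gen 13: ::::::
::::::
::::::
::ZZZZ
::ZZ<Z
:::ZZ:
::::::
::::::
gen 14: ::::::
::::::
::::::
::ZZ^Z
::ZZZZ
:::ZZ:
::::::
::::::
gen 15: ::::::
::::::
::::::
::Z<:Z
::ZZZZ
:::ZZ:
::::::
::::::
gen 16: ::::::
::::::
::::::
::Z::Z
::ZvZZ
:::ZZ:
::::::
::::::
gen 17: ::::::
::::::
::::::
::Z::Z
::Z:>Z
:::ZZ:
::::::
::::::
gen 18: ::::::
::::::
::::::
::Z:^Z
::Z::Z
:::ZZ:
::::::
::::::

north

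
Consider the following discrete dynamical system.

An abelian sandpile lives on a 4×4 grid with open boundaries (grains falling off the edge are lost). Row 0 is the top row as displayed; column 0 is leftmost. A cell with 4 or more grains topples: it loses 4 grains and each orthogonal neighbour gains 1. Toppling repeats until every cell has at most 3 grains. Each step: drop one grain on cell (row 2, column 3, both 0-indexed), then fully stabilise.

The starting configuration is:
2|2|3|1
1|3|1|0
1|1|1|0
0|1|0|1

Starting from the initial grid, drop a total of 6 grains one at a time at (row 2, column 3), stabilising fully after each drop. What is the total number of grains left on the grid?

23

gen 0: 2|2|3|1
1|3|1|0
1|1|1|0
0|1|0|1
gen 1: 2|2|3|1
1|3|1|0
1|1|1|1
0|1|0|1
gen 2: 2|2|3|1
1|3|1|0
1|1|1|2
0|1|0|1
gen 3: 2|2|3|1
1|3|1|0
1|1|1|3
0|1|0|1
gen 4: 2|2|3|1
1|3|1|1
1|1|2|0
0|1|0|2
gen 5: 2|2|3|1
1|3|1|1
1|1|2|1
0|1|0|2
gen 6: 2|2|3|1
1|3|1|1
1|1|2|2
0|1|0|2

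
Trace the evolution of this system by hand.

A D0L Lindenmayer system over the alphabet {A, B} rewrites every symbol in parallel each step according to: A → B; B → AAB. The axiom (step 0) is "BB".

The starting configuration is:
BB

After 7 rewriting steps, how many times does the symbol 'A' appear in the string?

step 0: BB
step 1: AABAAB
step 2: BBAABBBAAB
step 3: AABAABBBAABAABAABBBAAB
step 4: BBAABBBAABAABAABBBAABBBAABBBAABAABAABBBAAB
step 5: AABAABBBAABAABAABBBAABBBAABBBAABAABAABBBAABAABAABBBAABAABAABBBAABBBAABBBAABAABAABBBAAB
step 6: BBAABBBAABAABAABBBAABBBAABBBAABAABAABBBAABAABAABBBAABAABAA…BAABAABAABBBAABAABAABBBAABAABAABBBAABBBAABBBAABAABAABBBAAB  (len 170)
step 7: AABAABBBAABAABAABBBAABBBAABBBAABAABAABBBAABAABAABBBAABAABA…BAABAABAABBBAABAABAABBBAABAABAABBBAABBBAABBBAABAABAABBBAAB  (len 342)

172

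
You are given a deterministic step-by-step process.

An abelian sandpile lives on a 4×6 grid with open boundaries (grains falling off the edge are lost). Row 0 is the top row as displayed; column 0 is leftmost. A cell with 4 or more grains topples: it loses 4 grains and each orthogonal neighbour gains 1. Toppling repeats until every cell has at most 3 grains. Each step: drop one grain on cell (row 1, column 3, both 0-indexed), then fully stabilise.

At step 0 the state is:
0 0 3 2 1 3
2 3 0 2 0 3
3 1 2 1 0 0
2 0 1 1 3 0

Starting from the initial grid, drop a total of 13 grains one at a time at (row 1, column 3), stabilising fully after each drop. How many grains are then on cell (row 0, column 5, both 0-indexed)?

gen 0: 0 0 3 2 1 3
2 3 0 2 0 3
3 1 2 1 0 0
2 0 1 1 3 0
gen 1: 0 0 3 2 1 3
2 3 0 3 0 3
3 1 2 1 0 0
2 0 1 1 3 0
gen 2: 0 0 3 3 1 3
2 3 1 0 1 3
3 1 2 2 0 0
2 0 1 1 3 0
gen 3: 0 0 3 3 1 3
2 3 1 1 1 3
3 1 2 2 0 0
2 0 1 1 3 0
gen 4: 0 0 3 3 1 3
2 3 1 2 1 3
3 1 2 2 0 0
2 0 1 1 3 0
gen 5: 0 0 3 3 1 3
2 3 1 3 1 3
3 1 2 2 0 0
2 0 1 1 3 0
gen 6: 0 1 0 1 2 3
2 3 3 1 2 3
3 1 2 3 0 0
2 0 1 1 3 0
gen 7: 0 1 0 1 2 3
2 3 3 2 2 3
3 1 2 3 0 0
2 0 1 1 3 0
gen 8: 0 1 0 1 2 3
2 3 3 3 2 3
3 1 2 3 0 0
2 0 1 1 3 0
gen 9: 0 2 1 2 2 3
3 0 2 2 3 3
3 3 0 1 1 0
2 0 2 2 3 0
gen 10: 0 2 1 2 2 3
3 0 2 3 3 3
3 3 0 1 1 0
2 0 2 2 3 0
gen 11: 0 2 2 0 1 1
3 0 3 2 2 1
3 3 0 2 2 1
2 0 2 2 3 0
gen 12: 0 2 2 0 1 1
3 0 3 3 2 1
3 3 0 2 2 1
2 0 2 2 3 0
gen 13: 0 2 3 1 1 1
3 1 0 1 3 1
3 3 1 3 2 1
2 0 2 2 3 0

1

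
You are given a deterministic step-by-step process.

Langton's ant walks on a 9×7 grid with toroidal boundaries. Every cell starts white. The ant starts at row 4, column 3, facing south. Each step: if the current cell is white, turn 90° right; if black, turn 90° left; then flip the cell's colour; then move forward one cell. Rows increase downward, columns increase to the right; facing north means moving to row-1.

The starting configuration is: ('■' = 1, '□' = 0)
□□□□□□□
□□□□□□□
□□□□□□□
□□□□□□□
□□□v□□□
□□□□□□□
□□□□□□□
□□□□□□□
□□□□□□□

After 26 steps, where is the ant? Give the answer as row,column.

gen 0: □□□□□□□
□□□□□□□
□□□□□□□
□□□□□□□
□□□v□□□
□□□□□□□
□□□□□□□
□□□□□□□
□□□□□□□
gen 1: □□□□□□□
□□□□□□□
□□□□□□□
□□□□□□□
□□<■□□□
□□□□□□□
□□□□□□□
□□□□□□□
□□□□□□□
gen 2: □□□□□□□
□□□□□□□
□□□□□□□
□□^□□□□
□□■■□□□
□□□□□□□
□□□□□□□
□□□□□□□
□□□□□□□
gen 3: □□□□□□□
□□□□□□□
□□□□□□□
□□■>□□□
□□■■□□□
□□□□□□□
□□□□□□□
□□□□□□□
□□□□□□□
gen 4: □□□□□□□
□□□□□□□
□□□□□□□
□□■■□□□
□□■v□□□
□□□□□□□
□□□□□□□
□□□□□□□
□□□□□□□
gen 5: □□□□□□□
□□□□□□□
□□□□□□□
□□■■□□□
□□■□>□□
□□□□□□□
□□□□□□□
□□□□□□□
□□□□□□□
gen 6: □□□□□□□
□□□□□□□
□□□□□□□
□□■■□□□
□□■□■□□
□□□□v□□
□□□□□□□
□□□□□□□
□□□□□□□
gen 7: □□□□□□□
□□□□□□□
□□□□□□□
□□■■□□□
□□■□■□□
□□□<■□□
□□□□□□□
□□□□□□□
□□□□□□□
gen 8: □□□□□□□
□□□□□□□
□□□□□□□
□□■■□□□
□□■^■□□
□□□■■□□
□□□□□□□
□□□□□□□
□□□□□□□
gen 9: □□□□□□□
□□□□□□□
□□□□□□□
□□■■□□□
□□■■>□□
□□□■■□□
□□□□□□□
□□□□□□□
□□□□□□□
gen 10: □□□□□□□
□□□□□□□
□□□□□□□
□□■■^□□
□□■■□□□
□□□■■□□
□□□□□□□
□□□□□□□
□□□□□□□
gen 11: □□□□□□□
□□□□□□□
□□□□□□□
□□■■■>□
□□■■□□□
□□□■■□□
□□□□□□□
□□□□□□□
□□□□□□□
gen 12: □□□□□□□
□□□□□□□
□□□□□□□
□□■■■■□
□□■■□v□
□□□■■□□
□□□□□□□
□□□□□□□
□□□□□□□
gen 13: □□□□□□□
□□□□□□□
□□□□□□□
□□■■■■□
□□■■<■□
□□□■■□□
□□□□□□□
□□□□□□□
□□□□□□□
gen 14: □□□□□□□
□□□□□□□
□□□□□□□
□□■■^■□
□□■■■■□
□□□■■□□
□□□□□□□
□□□□□□□
□□□□□□□
gen 15: □□□□□□□
□□□□□□□
□□□□□□□
□□■<□■□
□□■■■■□
□□□■■□□
□□□□□□□
□□□□□□□
□□□□□□□
gen 16: □□□□□□□
□□□□□□□
□□□□□□□
□□■□□■□
□□■v■■□
□□□■■□□
□□□□□□□
□□□□□□□
□□□□□□□
gen 17: □□□□□□□
□□□□□□□
□□□□□□□
□□■□□■□
□□■□>■□
□□□■■□□
□□□□□□□
□□□□□□□
□□□□□□□
gen 18: □□□□□□□
□□□□□□□
□□□□□□□
□□■□^■□
□□■□□■□
□□□■■□□
□□□□□□□
□□□□□□□
□□□□□□□
gen 19: □□□□□□□
□□□□□□□
□□□□□□□
□□■□■>□
□□■□□■□
□□□■■□□
□□□□□□□
□□□□□□□
□□□□□□□
gen 20: □□□□□□□
□□□□□□□
□□□□□^□
□□■□■□□
□□■□□■□
□□□■■□□
□□□□□□□
□□□□□□□
□□□□□□□
gen 21: □□□□□□□
□□□□□□□
□□□□□■>
□□■□■□□
□□■□□■□
□□□■■□□
□□□□□□□
□□□□□□□
□□□□□□□
gen 22: □□□□□□□
□□□□□□□
□□□□□■■
□□■□■□v
□□■□□■□
□□□■■□□
□□□□□□□
□□□□□□□
□□□□□□□
gen 23: □□□□□□□
□□□□□□□
□□□□□■■
□□■□■<■
□□■□□■□
□□□■■□□
□□□□□□□
□□□□□□□
□□□□□□□
gen 24: □□□□□□□
□□□□□□□
□□□□□^■
□□■□■■■
□□■□□■□
□□□■■□□
□□□□□□□
□□□□□□□
□□□□□□□
gen 25: □□□□□□□
□□□□□□□
□□□□<□■
□□■□■■■
□□■□□■□
□□□■■□□
□□□□□□□
□□□□□□□
□□□□□□□
gen 26: □□□□□□□
□□□□^□□
□□□□■□■
□□■□■■■
□□■□□■□
□□□■■□□
□□□□□□□
□□□□□□□
□□□□□□□

1,4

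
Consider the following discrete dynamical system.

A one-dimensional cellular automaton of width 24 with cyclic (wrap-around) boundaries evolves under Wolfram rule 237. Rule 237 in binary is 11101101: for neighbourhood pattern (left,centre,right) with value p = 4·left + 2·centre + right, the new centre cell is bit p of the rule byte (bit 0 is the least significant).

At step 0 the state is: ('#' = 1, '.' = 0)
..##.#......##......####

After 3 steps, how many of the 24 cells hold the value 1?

22

t=0: ..##.#......##......####
t=1: ..####.####.##.####.####
t=2: ..######################
t=3: ..######################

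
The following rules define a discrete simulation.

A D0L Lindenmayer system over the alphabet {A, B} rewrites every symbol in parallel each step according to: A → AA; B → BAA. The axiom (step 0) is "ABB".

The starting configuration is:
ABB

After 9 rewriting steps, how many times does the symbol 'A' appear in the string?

2556

0) ABB
1) AABAABAA
2) AAAABAAAAAABAAAAAA
3) AAAAAAAABAAAAAAAAAAAAAABAAAAAAAAAAAAAA
4) AAAAAAAAAAAAAAAABAAAAAAAAAAAAAAAAAAAAAAAAAAAAAABAAAAAAAAAAAAAAAAAAAAAAAAAAAAAA
5) AAAAAAAAAAAAAAAAAAAAAAAAAAAAAAAABAAAAAAAAAAAAAAAAAAAAAAAAA…AAAAAAAAAAAAAAAAAAAAAAAAAAAAAAAAAAAAAAAAAAAAAAAAAAAAAAAAAA  (len 158)
6) AAAAAAAAAAAAAAAAAAAAAAAAAAAAAAAAAAAAAAAAAAAAAAAAAAAAAAAAAA…AAAAAAAAAAAAAAAAAAAAAAAAAAAAAAAAAAAAAAAAAAAAAAAAAAAAAAAAAA  (len 318)
7) AAAAAAAAAAAAAAAAAAAAAAAAAAAAAAAAAAAAAAAAAAAAAAAAAAAAAAAAAA…AAAAAAAAAAAAAAAAAAAAAAAAAAAAAAAAAAAAAAAAAAAAAAAAAAAAAAAAAA  (len 638)
8) AAAAAAAAAAAAAAAAAAAAAAAAAAAAAAAAAAAAAAAAAAAAAAAAAAAAAAAAAA…AAAAAAAAAAAAAAAAAAAAAAAAAAAAAAAAAAAAAAAAAAAAAAAAAAAAAAAAAA  (len 1278)
9) AAAAAAAAAAAAAAAAAAAAAAAAAAAAAAAAAAAAAAAAAAAAAAAAAAAAAAAAAA…AAAAAAAAAAAAAAAAAAAAAAAAAAAAAAAAAAAAAAAAAAAAAAAAAAAAAAAAAA  (len 2558)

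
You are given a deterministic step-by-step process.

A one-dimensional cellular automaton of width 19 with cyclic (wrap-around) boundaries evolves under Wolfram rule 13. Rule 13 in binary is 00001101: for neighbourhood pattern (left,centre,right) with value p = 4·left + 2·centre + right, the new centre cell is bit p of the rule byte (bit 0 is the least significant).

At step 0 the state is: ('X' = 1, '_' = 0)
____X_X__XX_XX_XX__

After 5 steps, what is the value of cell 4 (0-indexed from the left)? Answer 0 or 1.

[0] ____X_X__XX_XX_XX__
[1] XXX_X_X__X__X__X__X
[2] ____X_X__X__X__X__X
[3] _XX_X_X__X__X__X__X
[4] _X__X_X__X__X__X__X
[5] _X__X_X__X__X__X__X

1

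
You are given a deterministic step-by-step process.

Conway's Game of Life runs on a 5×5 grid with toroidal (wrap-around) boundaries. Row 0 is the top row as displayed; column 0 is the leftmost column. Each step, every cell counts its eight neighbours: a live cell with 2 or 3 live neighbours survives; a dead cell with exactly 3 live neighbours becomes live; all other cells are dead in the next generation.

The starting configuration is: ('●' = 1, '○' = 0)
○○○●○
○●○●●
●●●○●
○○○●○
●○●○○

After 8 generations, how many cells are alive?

k=0  ○○○●○
○●○●●
●●●○●
○○○●○
●○●○○
k=1  ●●○●○
○●○○○
○●○○○
○○○●○
○○●●●
k=2  ●●○●○
○●○○○
○○●○○
○○○●●
●●○○○
k=3  ○○○○●
●●○○○
○○●●○
●●●●●
○●○●○
k=4  ○●●○●
●●●●●
○○○○○
●○○○○
○●○○○
k=5  ○○○○●
○○○○●
○○●●○
○○○○○
○●●○○
k=6  ●○○●○
○○○○●
○○○●○
○●○●○
○○○○○
k=7  ○○○○●
○○○●●
○○●●●
○○●○○
○○●○●
k=8  ●○○○●
●○●○○
○○●○●
○●●○●
○○○○○

9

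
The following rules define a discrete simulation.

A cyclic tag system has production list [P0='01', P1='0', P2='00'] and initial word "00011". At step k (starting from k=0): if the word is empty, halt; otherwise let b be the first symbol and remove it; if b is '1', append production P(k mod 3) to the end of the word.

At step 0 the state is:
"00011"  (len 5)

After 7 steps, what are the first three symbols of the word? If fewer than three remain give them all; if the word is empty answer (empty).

k=0  "00011"  (len 5)
k=1  "0011"  (len 4)
k=2  "011"  (len 3)
k=3  "11"  (len 2)
k=4  "101"  (len 3)
k=5  "010"  (len 3)
k=6  "10"  (len 2)
k=7  "001"  (len 3)

001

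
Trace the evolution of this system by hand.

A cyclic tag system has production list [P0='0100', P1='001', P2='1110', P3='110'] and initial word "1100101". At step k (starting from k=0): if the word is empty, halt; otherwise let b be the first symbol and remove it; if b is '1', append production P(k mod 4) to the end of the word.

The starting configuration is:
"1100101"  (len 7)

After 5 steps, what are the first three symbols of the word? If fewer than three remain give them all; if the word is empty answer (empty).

010

gen 0: "1100101"  (len 7)
gen 1: "1001010100"  (len 10)
gen 2: "001010100001"  (len 12)
gen 3: "01010100001"  (len 11)
gen 4: "1010100001"  (len 10)
gen 5: "0101000010100"  (len 13)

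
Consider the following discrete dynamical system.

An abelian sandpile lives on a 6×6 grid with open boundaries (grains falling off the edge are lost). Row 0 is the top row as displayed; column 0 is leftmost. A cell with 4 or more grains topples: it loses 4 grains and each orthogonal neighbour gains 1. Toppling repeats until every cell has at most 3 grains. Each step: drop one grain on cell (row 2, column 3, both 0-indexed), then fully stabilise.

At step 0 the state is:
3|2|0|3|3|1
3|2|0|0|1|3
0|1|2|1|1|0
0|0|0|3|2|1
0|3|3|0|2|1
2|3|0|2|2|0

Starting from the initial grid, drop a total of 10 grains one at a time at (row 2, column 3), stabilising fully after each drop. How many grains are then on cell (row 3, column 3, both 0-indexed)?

3

gen 0: 3|2|0|3|3|1
3|2|0|0|1|3
0|1|2|1|1|0
0|0|0|3|2|1
0|3|3|0|2|1
2|3|0|2|2|0
gen 1: 3|2|0|3|3|1
3|2|0|0|1|3
0|1|2|2|1|0
0|0|0|3|2|1
0|3|3|0|2|1
2|3|0|2|2|0
gen 2: 3|2|0|3|3|1
3|2|0|0|1|3
0|1|2|3|1|0
0|0|0|3|2|1
0|3|3|0|2|1
2|3|0|2|2|0
gen 3: 3|2|0|3|3|1
3|2|0|1|1|3
0|1|3|1|2|0
0|0|1|0|3|1
0|3|3|1|2|1
2|3|0|2|2|0
gen 4: 3|2|0|3|3|1
3|2|0|1|1|3
0|1|3|2|2|0
0|0|1|0|3|1
0|3|3|1|2|1
2|3|0|2|2|0
gen 5: 3|2|0|3|3|1
3|2|0|1|1|3
0|1|3|3|2|0
0|0|1|0|3|1
0|3|3|1|2|1
2|3|0|2|2|0
gen 6: 3|2|0|3|3|1
3|2|1|2|1|3
0|2|0|1|3|0
0|0|2|1|3|1
0|3|3|1|2|1
2|3|0|2|2|0
gen 7: 3|2|0|3|3|1
3|2|1|2|1|3
0|2|0|2|3|0
0|0|2|1|3|1
0|3|3|1|2|1
2|3|0|2|2|0
gen 8: 3|2|0|3|3|1
3|2|1|2|1|3
0|2|0|3|3|0
0|0|2|1|3|1
0|3|3|1|2|1
2|3|0|2|2|0
gen 9: 3|2|0|3|3|1
3|2|1|3|2|3
0|2|1|1|1|1
0|0|2|3|0|2
0|3|3|1|3|1
2|3|0|2|2|0
gen 10: 3|2|0|3|3|1
3|2|1|3|2|3
0|2|1|2|1|1
0|0|2|3|0|2
0|3|3|1|3|1
2|3|0|2|2|0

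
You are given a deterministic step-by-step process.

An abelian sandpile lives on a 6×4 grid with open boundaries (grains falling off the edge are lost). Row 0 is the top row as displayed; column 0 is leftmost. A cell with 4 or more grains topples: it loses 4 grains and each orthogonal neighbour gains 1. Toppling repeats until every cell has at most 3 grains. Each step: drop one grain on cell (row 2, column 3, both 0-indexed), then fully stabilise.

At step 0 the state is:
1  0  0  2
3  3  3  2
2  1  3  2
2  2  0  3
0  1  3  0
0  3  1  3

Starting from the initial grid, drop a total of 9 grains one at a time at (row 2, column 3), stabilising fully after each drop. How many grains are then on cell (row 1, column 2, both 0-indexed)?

0) 1  0  0  2
3  3  3  2
2  1  3  2
2  2  0  3
0  1  3  0
0  3  1  3
1) 1  0  0  2
3  3  3  2
2  1  3  3
2  2  0  3
0  1  3  0
0  3  1  3
2) 2  1  1  3
0  1  2  0
3  3  1  3
2  2  2  0
0  1  3  1
0  3  1  3
3) 2  1  1  3
0  1  2  1
3  3  2  0
2  2  2  1
0  1  3  1
0  3  1  3
4) 2  1  1  3
0  1  2  1
3  3  2  1
2  2  2  1
0  1  3  1
0  3  1  3
5) 2  1  1  3
0  1  2  1
3  3  2  2
2  2  2  1
0  1  3  1
0  3  1  3
6) 2  1  1  3
0  1  2  1
3  3  2  3
2  2  2  1
0  1  3  1
0  3  1  3
7) 2  1  1  3
0  1  2  2
3  3  3  0
2  2  2  2
0  1  3  1
0  3  1  3
8) 2  1  1  3
0  1  2  2
3  3  3  1
2  2  2  2
0  1  3  1
0  3  1  3
9) 2  1  1  3
0  1  2  2
3  3  3  2
2  2  2  2
0  1  3  1
0  3  1  3

2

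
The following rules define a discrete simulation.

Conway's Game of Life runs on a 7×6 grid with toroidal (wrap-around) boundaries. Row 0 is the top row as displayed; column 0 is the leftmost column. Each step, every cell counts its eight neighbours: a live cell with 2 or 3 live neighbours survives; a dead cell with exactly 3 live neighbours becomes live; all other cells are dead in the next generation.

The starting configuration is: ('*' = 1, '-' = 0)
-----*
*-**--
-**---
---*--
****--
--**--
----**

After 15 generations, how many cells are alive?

13

t=0: -----*
*-**--
-**---
---*--
****--
--**--
----**
t=1: *--*-*
*-**--
-*----
*--*--
-*--*-
*----*
---***
t=2: **----
*-****
**-*--
***---
-*--*-
*--*--
---*--
t=3: **----
---**-
------
---*-*
---*-*
--***-
***---
t=4: *--*-*
------
---*--
------
-----*
*---**
*----*
t=5: *---**
----*-
------
------
*---**
----*-
-*----
t=6: *---**
----*-
------
-----*
----**
*---*-
*---*-
t=7: *--**-
----*-
------
----**
*---*-
*--**-
**-**-
t=8: ***---
---***
----**
----**
*-----
*-*---
**----
t=9: --***-
-***--
*-----
*---*-
**----
*----*
-----*
t=10: -*--*-
-*--*-
*-**-*
*-----
-*----
-*---*
*--*-*
t=11: -****-
-*--*-
*-****
*-*--*
-*----
-**-**
-**--*
t=12: ----**
------
--*---
--*---
---**-
---***
-----*
t=13: ----**
------
------
--*---
--*--*
---*-*
*--*--
t=14: ----**
------
------
------
--***-
*-**-*
*--*--
t=15: ----**
------
------
---*--
-**-**
*----*
****--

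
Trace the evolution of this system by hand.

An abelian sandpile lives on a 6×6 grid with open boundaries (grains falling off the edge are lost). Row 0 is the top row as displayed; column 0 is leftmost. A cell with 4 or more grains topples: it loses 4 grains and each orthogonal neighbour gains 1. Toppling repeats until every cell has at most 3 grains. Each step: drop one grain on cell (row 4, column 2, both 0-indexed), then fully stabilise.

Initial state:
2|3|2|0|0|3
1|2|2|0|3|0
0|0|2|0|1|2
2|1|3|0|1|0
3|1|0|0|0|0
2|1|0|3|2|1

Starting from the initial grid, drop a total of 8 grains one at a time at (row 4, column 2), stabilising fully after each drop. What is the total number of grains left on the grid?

step 0: 2|3|2|0|0|3
1|2|2|0|3|0
0|0|2|0|1|2
2|1|3|0|1|0
3|1|0|0|0|0
2|1|0|3|2|1
step 1: 2|3|2|0|0|3
1|2|2|0|3|0
0|0|2|0|1|2
2|1|3|0|1|0
3|1|1|0|0|0
2|1|0|3|2|1
step 2: 2|3|2|0|0|3
1|2|2|0|3|0
0|0|2|0|1|2
2|1|3|0|1|0
3|1|2|0|0|0
2|1|0|3|2|1
step 3: 2|3|2|0|0|3
1|2|2|0|3|0
0|0|2|0|1|2
2|1|3|0|1|0
3|1|3|0|0|0
2|1|0|3|2|1
step 4: 2|3|2|0|0|3
1|2|2|0|3|0
0|0|3|0|1|2
2|2|0|1|1|0
3|2|1|1|0|0
2|1|1|3|2|1
step 5: 2|3|2|0|0|3
1|2|2|0|3|0
0|0|3|0|1|2
2|2|0|1|1|0
3|2|2|1|0|0
2|1|1|3|2|1
step 6: 2|3|2|0|0|3
1|2|2|0|3|0
0|0|3|0|1|2
2|2|0|1|1|0
3|2|3|1|0|0
2|1|1|3|2|1
step 7: 2|3|2|0|0|3
1|2|2|0|3|0
0|0|3|0|1|2
2|2|1|1|1|0
3|3|0|2|0|0
2|1|2|3|2|1
step 8: 2|3|2|0|0|3
1|2|2|0|3|0
0|0|3|0|1|2
2|2|1|1|1|0
3|3|1|2|0|0
2|1|2|3|2|1

51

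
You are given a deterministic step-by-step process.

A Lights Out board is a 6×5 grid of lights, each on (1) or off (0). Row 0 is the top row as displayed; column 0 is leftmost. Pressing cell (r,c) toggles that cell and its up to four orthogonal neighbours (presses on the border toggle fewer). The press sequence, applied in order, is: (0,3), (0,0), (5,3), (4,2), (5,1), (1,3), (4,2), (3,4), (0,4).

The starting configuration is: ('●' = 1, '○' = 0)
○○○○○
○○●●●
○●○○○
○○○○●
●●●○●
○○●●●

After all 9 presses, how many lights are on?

k=0  ○○○○○
○○●●●
○●○○○
○○○○●
●●●○●
○○●●●
k=1  ○○●●●
○○●○●
○●○○○
○○○○●
●●●○●
○○●●●
k=2  ●●●●●
●○●○●
○●○○○
○○○○●
●●●○●
○○●●●
k=3  ●●●●●
●○●○●
○●○○○
○○○○●
●●●●●
○○○○○
k=4  ●●●●●
●○●○●
○●○○○
○○●○●
●○○○●
○○●○○
k=5  ●●●●●
●○●○●
○●○○○
○○●○●
●●○○●
●●○○○
k=6  ●●●○●
●○○●○
○●○●○
○○●○●
●●○○●
●●○○○
k=7  ●●●○●
●○○●○
○●○●○
○○○○●
●○●●●
●●●○○
k=8  ●●●○●
●○○●○
○●○●●
○○○●○
●○●●○
●●●○○
k=9  ●●●●○
●○○●●
○●○●●
○○○●○
●○●●○
●●●○○

17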